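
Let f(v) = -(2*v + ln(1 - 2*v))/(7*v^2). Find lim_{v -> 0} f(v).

2/7

Direct substitution gives 0/0.
Apply L'Hôpital: lim (2 - 2/(1 - 2*v))/(-14*v), still 0/0.
After 2 applications of L'Hôpital's rule the quotient is (-4/(1 - 2*v)^2)/(-14); substituting v = 0 gives 2/7.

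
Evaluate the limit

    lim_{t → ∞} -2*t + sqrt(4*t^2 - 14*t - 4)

This has the form ∞ − ∞. Multiply and divide by the conjugate √(4*t^2 - 14*t - 4) + 2t.
That gives (-14t - 4) / (√(4*t^2 - 14*t - 4) + 2t).
Divide numerator and denominator by t: the limit is -14/(2·2) = -7/2.

-7/2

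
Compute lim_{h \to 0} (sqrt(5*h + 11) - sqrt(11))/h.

5*√(11)/22

Substitution gives 0/0. Multiply numerator and denominator by the conjugate √(11 + 5h) + √11.
The numerator becomes (11 + 5h) − 11 = 5h, so the expression simplifies to 5/(√(11 + 5h) + √11).
Letting h → 0 gives 5/(2√11) = 5*√(11)/22.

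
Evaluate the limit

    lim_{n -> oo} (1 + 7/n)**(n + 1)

e^(7)

Write it as [(1 + 7/n)^n]^(1) · (1 + 7/n)^(1). The bracketed term tends to e^(7) and the second factor to 1, so the limit is e^(7).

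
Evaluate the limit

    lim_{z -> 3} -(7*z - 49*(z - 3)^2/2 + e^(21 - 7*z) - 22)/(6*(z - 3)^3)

343/36

Direct substitution gives 0/0.
Apply L'Hôpital: lim (-49*z - 7*e^(21 - 7*z) + 154)/(-18*(z - 3)^2), still 0/0.
Apply L'Hôpital: lim (49*e^(21 - 7*z) - 49)/(108 - 36*z), still 0/0.
After 3 applications of L'Hôpital's rule the quotient is (-343*e^(21 - 7*z))/(-36); substituting z = 3 gives 343/36.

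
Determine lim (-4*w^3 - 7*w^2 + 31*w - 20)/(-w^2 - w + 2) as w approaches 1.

-5/3

Direct substitution gives 0/0, so factor. Both numerator and denominator have (w - 1) as a factor.
After cancelling, the expression reduces to (-4*w^2 - 11*w + 20)/(-w - 2).
Substituting w = 1 gives -5/3.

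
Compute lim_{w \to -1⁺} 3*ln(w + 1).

-∞

As w → -1⁺, w + 1 → 0⁺ and ln(w + 1) → −∞.
Multiplying by 3 gives -∞.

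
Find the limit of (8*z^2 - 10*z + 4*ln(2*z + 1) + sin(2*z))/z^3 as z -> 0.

28/3

Substitution gives 0/0; apply L'Hôpital's rule 3 times.
After differentiating numerator and denominator 3 times the quotient is (-8*cos(2*z) + 64/(2*z + 1)^3)/(6); at z = 0 this is 28/3.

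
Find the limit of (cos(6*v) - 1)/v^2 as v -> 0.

Direct substitution gives 0/0.
Apply L'Hôpital: lim (-6*sin(6*v))/(2*v), still 0/0.
After 2 applications of L'Hôpital's rule the quotient is (-36*cos(6*v))/(2); substituting v = 0 gives -18.

-18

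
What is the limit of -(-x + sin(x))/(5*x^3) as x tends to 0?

1/30

Direct substitution gives 0/0.
Apply L'Hôpital: lim (cos(x) - 1)/(-15*x^2), still 0/0.
Apply L'Hôpital: lim (-sin(x))/(-30*x), still 0/0.
After 3 applications of L'Hôpital's rule the quotient is (-cos(x))/(-30); substituting x = 0 gives 1/30.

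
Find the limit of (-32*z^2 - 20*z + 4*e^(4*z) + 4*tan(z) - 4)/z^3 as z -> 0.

Substitution gives 0/0 (the numerator vanishes to order 3).
Expand each term to order z^3: the coefficient of z^3 in 4·e^(4z) is 128/3 and in 4·tan(z) is 4/3.
Lower-order terms cancel with the polynomial part, so the numerator is (44)·z^3 + o(z^3), and the limit is (44)/(1) = 44.

44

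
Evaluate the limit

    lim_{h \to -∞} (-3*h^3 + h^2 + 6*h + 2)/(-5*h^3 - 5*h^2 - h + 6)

3/5

Numerator and denominator both have degree 3.
Dividing every term by h^3, all lower-order terms vanish and the limit is the ratio of leading coefficients, -3/(-5) = 3/5.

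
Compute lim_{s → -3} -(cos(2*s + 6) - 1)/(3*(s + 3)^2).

Direct substitution gives 0/0.
Apply L'Hôpital: lim (-2*sin(2*s + 6))/(-6*s - 18), still 0/0.
After 2 applications of L'Hôpital's rule the quotient is (-4*cos(2*s + 6))/(-6); substituting s = -3 gives 2/3.

2/3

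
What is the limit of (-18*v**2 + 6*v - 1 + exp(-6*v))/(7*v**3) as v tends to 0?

-36/7

Direct substitution gives 0/0.
Apply L'Hôpital: lim (-36*v + 6 - 6*e^(-6*v))/(21*v^2), still 0/0.
Apply L'Hôpital: lim (-36 + 36*e^(-6*v))/(42*v), still 0/0.
After 3 applications of L'Hôpital's rule the quotient is (-216*e^(-6*v))/(42); substituting v = 0 gives -36/7.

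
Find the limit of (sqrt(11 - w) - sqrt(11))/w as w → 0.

-√(11)/22

Substitution gives 0/0. Multiply numerator and denominator by the conjugate √(11 - w) + √11.
The numerator becomes (11 - w) − 11 = -w, so the expression simplifies to -1/(√(11 - w) + √11).
Letting w → 0 gives -1/(2√11) = -√(11)/22.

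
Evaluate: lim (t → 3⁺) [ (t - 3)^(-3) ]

As t → 3⁺, (t - 3) → 0⁺, so (t - 3)^3 → 0⁺ and 1/(t - 3)^3 → ∞.

∞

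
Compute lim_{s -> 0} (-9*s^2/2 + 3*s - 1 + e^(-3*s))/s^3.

-9/2

Direct substitution gives 0/0.
Apply L'Hôpital: lim (-9*s + 3 - 3*e^(-3*s))/(3*s^2), still 0/0.
Apply L'Hôpital: lim (-9 + 9*e^(-3*s))/(6*s), still 0/0.
After 3 applications of L'Hôpital's rule the quotient is (-27*e^(-3*s))/(6); substituting s = 0 gives -9/2.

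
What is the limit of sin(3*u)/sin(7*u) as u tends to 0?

3/7

Substitution gives 0/0.
Divide numerator and denominator by u: sin(3u)/u → 3 and sin(7u)/u → 7, so the limit is 1·3/7 = 3/7.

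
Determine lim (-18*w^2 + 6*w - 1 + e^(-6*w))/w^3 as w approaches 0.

-36

Direct substitution gives 0/0.
Apply L'Hôpital: lim (-36*w + 6 - 6*e^(-6*w))/(3*w^2), still 0/0.
Apply L'Hôpital: lim (-36 + 36*e^(-6*w))/(6*w), still 0/0.
After 3 applications of L'Hôpital's rule the quotient is (-216*e^(-6*w))/(6); substituting w = 0 gives -36.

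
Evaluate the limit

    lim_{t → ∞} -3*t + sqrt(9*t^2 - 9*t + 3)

This has the form ∞ − ∞. Multiply and divide by the conjugate √(9*t^2 - 9*t + 3) + 3t.
That gives (-9t + 3) / (√(9*t^2 - 9*t + 3) + 3t).
Divide numerator and denominator by t: the limit is -9/(2·3) = -3/2.

-3/2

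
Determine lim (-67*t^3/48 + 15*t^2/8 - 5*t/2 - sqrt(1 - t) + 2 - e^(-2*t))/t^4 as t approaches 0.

-241/384

Substitution gives 0/0; apply L'Hôpital's rule 4 times.
After differentiating numerator and denominator 4 times the quotient is (-16*e^(-2*t) + 15/(16*(1 - t)^(7/2)))/(24); at t = 0 this is -241/384.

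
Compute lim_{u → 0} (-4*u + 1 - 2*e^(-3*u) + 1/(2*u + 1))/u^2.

Substitution gives 0/0; apply L'Hôpital's rule 2 times.
After differentiating numerator and denominator 2 times the quotient is (-18*e^(-3*u) + 8/(2*u + 1)^3)/(2); at u = 0 this is -5.

-5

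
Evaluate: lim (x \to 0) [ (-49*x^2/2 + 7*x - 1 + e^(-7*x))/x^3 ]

Direct substitution gives 0/0.
Apply L'Hôpital: lim (-49*x + 7 - 7*e^(-7*x))/(3*x^2), still 0/0.
Apply L'Hôpital: lim (-49 + 49*e^(-7*x))/(6*x), still 0/0.
After 3 applications of L'Hôpital's rule the quotient is (-343*e^(-7*x))/(6); substituting x = 0 gives -343/6.

-343/6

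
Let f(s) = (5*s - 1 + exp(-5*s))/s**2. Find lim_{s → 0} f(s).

Direct substitution gives 0/0.
Apply L'Hôpital: lim (5 - 5*e^(-5*s))/(2*s), still 0/0.
After 2 applications of L'Hôpital's rule the quotient is (25*e^(-5*s))/(2); substituting s = 0 gives 25/2.

25/2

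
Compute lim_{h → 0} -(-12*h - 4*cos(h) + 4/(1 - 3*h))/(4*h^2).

Substitution gives 0/0; apply L'Hôpital's rule 2 times.
After differentiating numerator and denominator 2 times the quotient is (4*cos(h) - 72/(3*h - 1)^3)/(-8); at h = 0 this is -19/2.

-19/2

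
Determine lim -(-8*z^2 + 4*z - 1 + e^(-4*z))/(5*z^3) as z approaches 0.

Direct substitution gives 0/0.
Apply L'Hôpital: lim (-16*z + 4 - 4*e^(-4*z))/(-15*z^2), still 0/0.
Apply L'Hôpital: lim (-16 + 16*e^(-4*z))/(-30*z), still 0/0.
After 3 applications of L'Hôpital's rule the quotient is (-64*e^(-4*z))/(-30); substituting z = 0 gives 32/15.

32/15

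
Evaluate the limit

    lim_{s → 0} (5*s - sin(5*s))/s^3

Direct substitution gives 0/0.
Apply L'Hôpital: lim (5 - 5*cos(5*s))/(3*s^2), still 0/0.
Apply L'Hôpital: lim (25*sin(5*s))/(6*s), still 0/0.
After 3 applications of L'Hôpital's rule the quotient is (125*cos(5*s))/(6); substituting s = 0 gives 125/6.

125/6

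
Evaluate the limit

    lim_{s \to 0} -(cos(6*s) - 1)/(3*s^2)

6

Direct substitution gives 0/0.
Apply L'Hôpital: lim (-6*sin(6*s))/(-6*s), still 0/0.
After 2 applications of L'Hôpital's rule the quotient is (-36*cos(6*s))/(-6); substituting s = 0 gives 6.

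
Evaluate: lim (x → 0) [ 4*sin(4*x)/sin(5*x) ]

16/5

Substitution gives 0/0.
Divide numerator and denominator by x: sin(4x)/x → 4 and sin(5x)/x → 5, so the limit is 4·4/5 = 16/5.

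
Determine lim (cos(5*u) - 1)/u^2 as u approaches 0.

-25/2

Direct substitution gives 0/0.
Apply L'Hôpital: lim (-5*sin(5*u))/(2*u), still 0/0.
After 2 applications of L'Hôpital's rule the quotient is (-25*cos(5*u))/(2); substituting u = 0 gives -25/2.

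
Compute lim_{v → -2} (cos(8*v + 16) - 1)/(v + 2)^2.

Direct substitution gives 0/0.
Apply L'Hôpital: lim (-8*sin(8*v + 16))/(2*v + 4), still 0/0.
After 2 applications of L'Hôpital's rule the quotient is (-64*cos(8*v + 16))/(2); substituting v = -2 gives -32.

-32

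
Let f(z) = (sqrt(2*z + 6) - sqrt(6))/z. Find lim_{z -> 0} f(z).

√(6)/6

Substitution gives 0/0. Multiply numerator and denominator by the conjugate √(6 + 2z) + √6.
The numerator becomes (6 + 2z) − 6 = 2z, so the expression simplifies to 2/(√(6 + 2z) + √6).
Letting z → 0 gives 2/(2√6) = √(6)/6.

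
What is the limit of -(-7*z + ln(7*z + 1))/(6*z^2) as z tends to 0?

49/12

Direct substitution gives 0/0.
Apply L'Hôpital: lim (-7 + 7/(7*z + 1))/(-12*z), still 0/0.
After 2 applications of L'Hôpital's rule the quotient is (-49/(7*z + 1)^2)/(-12); substituting z = 0 gives 49/12.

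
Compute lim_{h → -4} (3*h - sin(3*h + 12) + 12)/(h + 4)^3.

9/2

Direct substitution gives 0/0.
Apply L'Hôpital: lim (3 - 3*cos(3*h + 12))/(3*(h + 4)^2), still 0/0.
Apply L'Hôpital: lim (9*sin(3*h + 12))/(6*h + 24), still 0/0.
After 3 applications of L'Hôpital's rule the quotient is (27*cos(3*h + 12))/(6); substituting h = -4 gives 9/2.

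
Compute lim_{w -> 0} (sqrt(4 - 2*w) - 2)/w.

A 0/0 form; rationalise with √(4 - 2w) + √4. This collapses the numerator to -2w, leaving -2/(√(4 - 2w) + √4) → -2/(2√4) = -1/2.

-1/2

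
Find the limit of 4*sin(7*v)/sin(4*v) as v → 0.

Substitution gives 0/0.
Divide numerator and denominator by v: sin(7v)/v → 7 and sin(4v)/v → 4, so the limit is 4·7/4 = 7.

7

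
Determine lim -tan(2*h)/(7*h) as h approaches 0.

-2/7

Substitution gives 0/0.
Since tan(u)/u → 1 as u → 0, tan(2h)/(2h) → 1 and the limit is 2/(-7) = -2/7.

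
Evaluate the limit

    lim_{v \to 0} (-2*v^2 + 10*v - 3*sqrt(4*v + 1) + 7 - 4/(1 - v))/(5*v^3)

-16/5

Substitution gives 0/0; apply L'Hôpital's rule 3 times.
After differentiating numerator and denominator 3 times the quotient is (-72/(4*v + 1)^(5/2) - 24/(v - 1)^4)/(30); at v = 0 this is -16/5.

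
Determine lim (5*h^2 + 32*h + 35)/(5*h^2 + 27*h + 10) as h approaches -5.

18/23

Since h = -5 makes numerator and denominator zero, (h + 5) divides both.
Cancelling it gives (5*h + 7)/(5*h + 2); now plug in h = -5 to get 18/23.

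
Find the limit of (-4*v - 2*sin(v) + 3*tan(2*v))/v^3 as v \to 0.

25/3

Substitution gives 0/0 (the numerator vanishes to order 3).
Expand each term to order v^3: the coefficient of v^3 in 3·tan(2v) is 8 and in -2·sin(v) is 1/3.
Lower-order terms cancel with the polynomial part, so the numerator is (25/3)·v^3 + o(v^3), and the limit is (25/3)/(1) = 25/3.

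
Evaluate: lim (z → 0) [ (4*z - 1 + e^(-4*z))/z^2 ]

8

Direct substitution gives 0/0.
Apply L'Hôpital: lim (4 - 4*e^(-4*z))/(2*z), still 0/0.
After 2 applications of L'Hôpital's rule the quotient is (16*e^(-4*z))/(2); substituting z = 0 gives 8.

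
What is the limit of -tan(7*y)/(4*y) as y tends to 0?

Substitution gives 0/0.
Since tan(u)/u → 1 as u → 0, tan(7y)/(7y) → 1 and the limit is 7/(-4) = -7/4.

-7/4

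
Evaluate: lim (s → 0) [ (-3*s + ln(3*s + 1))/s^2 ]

-9/2

Direct substitution gives 0/0.
Apply L'Hôpital: lim (-3 + 3/(3*s + 1))/(2*s), still 0/0.
After 2 applications of L'Hôpital's rule the quotient is (-9/(3*s + 1)^2)/(2); substituting s = 0 gives -9/2.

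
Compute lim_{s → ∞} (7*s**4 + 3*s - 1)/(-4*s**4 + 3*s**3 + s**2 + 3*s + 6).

Numerator and denominator both have degree 4.
Dividing every term by s^4, all lower-order terms vanish and the limit is the ratio of leading coefficients, 7/(-4) = -7/4.

-7/4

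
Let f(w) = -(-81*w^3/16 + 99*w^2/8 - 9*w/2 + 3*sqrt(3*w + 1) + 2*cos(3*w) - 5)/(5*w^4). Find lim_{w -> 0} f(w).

Substitution gives 0/0; apply L'Hôpital's rule 4 times.
After differentiating numerator and denominator 4 times the quotient is (162*cos(3*w) - 3645/(16*(3*w + 1)^(7/2)))/(-120); at w = 0 this is 351/640.

351/640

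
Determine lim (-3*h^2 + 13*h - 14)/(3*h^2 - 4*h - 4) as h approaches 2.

At h = 2 both the top and bottom vanish — a removable singularity. Factoring out (h - 2) from each leaves (7 - 3*h)/(3*h + 2), which at h = 2 equals 1/8.

1/8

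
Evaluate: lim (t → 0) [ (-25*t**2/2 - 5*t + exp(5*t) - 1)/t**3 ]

Direct substitution gives 0/0.
Apply L'Hôpital: lim (-25*t + 5*e^(5*t) - 5)/(3*t^2), still 0/0.
Apply L'Hôpital: lim (25*e^(5*t) - 25)/(6*t), still 0/0.
After 3 applications of L'Hôpital's rule the quotient is (125*e^(5*t))/(6); substituting t = 0 gives 125/6.

125/6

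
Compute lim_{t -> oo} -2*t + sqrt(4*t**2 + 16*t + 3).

An ∞ − ∞ form. Rationalising with the conjugate, the difference becomes (16t + 3) / (√(4*t^2 + 16*t + 3) + 2t).
For large t the denominator behaves like 2·2t, so the quotient tends to 16/4 = 4.

4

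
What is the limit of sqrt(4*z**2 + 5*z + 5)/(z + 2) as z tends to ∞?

For large |z|, √(4*z^2 + 5*z + 5) ≈ √4·|z| and the denominator ≈ z.
Since z → +∞, |z| = z, giving √4/(1) = 2.

2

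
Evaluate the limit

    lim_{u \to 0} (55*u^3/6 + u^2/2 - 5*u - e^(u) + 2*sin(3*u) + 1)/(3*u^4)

Substitution gives 0/0; apply L'Hôpital's rule 4 times.
After differentiating numerator and denominator 4 times the quotient is (-e^(u) + 162*sin(3*u))/(72); at u = 0 this is -1/72.

-1/72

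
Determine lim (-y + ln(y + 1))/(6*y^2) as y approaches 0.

-1/12

Direct substitution gives 0/0.
Apply L'Hôpital: lim (-1 + 1/(y + 1))/(12*y), still 0/0.
After 2 applications of L'Hôpital's rule the quotient is (-1/(y + 1)^2)/(12); substituting y = 0 gives -1/12.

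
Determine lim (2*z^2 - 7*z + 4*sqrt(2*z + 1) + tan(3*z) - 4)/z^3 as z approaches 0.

11

Substitution gives 0/0; apply L'Hôpital's rule 3 times.
After differentiating numerator and denominator 3 times the quotient is (162*tan(3*z)^2/cos(3*z)^2 + 54/cos(3*z)^2 + 12/(2*z + 1)^(5/2))/(6); at z = 0 this is 11.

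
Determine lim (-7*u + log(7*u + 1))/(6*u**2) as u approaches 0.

-49/12

Direct substitution gives 0/0.
Apply L'Hôpital: lim (-7 + 7/(7*u + 1))/(12*u), still 0/0.
After 2 applications of L'Hôpital's rule the quotient is (-49/(7*u + 1)^2)/(12); substituting u = 0 gives -49/12.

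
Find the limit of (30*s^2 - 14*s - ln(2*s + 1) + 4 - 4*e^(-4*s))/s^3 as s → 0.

40

Substitution gives 0/0 (the numerator vanishes to order 3).
Expand each term to order s^3: the coefficient of s^3 in -4·e^(-4s) is 128/3 and in −ln(1 + 2s) is -8/3.
Lower-order terms cancel with the polynomial part, so the numerator is (40)·s^3 + o(s^3), and the limit is (40)/(1) = 40.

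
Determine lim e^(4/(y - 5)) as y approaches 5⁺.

As y → 5⁺, 4/(y - 5) → +∞, so e^(4/(y - 5)) → ∞.

∞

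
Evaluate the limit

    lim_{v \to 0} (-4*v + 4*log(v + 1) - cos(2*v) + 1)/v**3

4/3

Substitution gives 0/0; apply L'Hôpital's rule 3 times.
After differentiating numerator and denominator 3 times the quotient is (-8*sin(2*v) + 8/(v + 1)^3)/(6); at v = 0 this is 4/3.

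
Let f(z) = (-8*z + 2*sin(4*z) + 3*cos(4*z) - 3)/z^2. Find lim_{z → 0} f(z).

Substitution gives 0/0 (the numerator vanishes to order 2).
Expand each term to order z^2: the coefficient of z^2 in 3·cos(4z) is -24 and in 2·sin(4z) is 0.
Lower-order terms cancel with the polynomial part, so the numerator is (-24)·z^2 + o(z^2), and the limit is (-24)/(1) = -24.

-24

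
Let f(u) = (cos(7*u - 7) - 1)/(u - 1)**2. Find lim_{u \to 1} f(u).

-49/2

Direct substitution gives 0/0.
Apply L'Hôpital: lim (-7*sin(7*u - 7))/(2*u - 2), still 0/0.
After 2 applications of L'Hôpital's rule the quotient is (-49*cos(7*u - 7))/(2); substituting u = 1 gives -49/2.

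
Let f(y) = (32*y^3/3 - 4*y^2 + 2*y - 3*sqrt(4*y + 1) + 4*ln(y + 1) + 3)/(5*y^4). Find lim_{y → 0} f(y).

Substitution gives 0/0 (the numerator vanishes to order 4).
Expand each term to order y^4: the coefficient of y^4 in 4·ln(1 + y) is -1 and in -3·√(1 + 4y) is 30.
Lower-order terms cancel with the polynomial part, so the numerator is (29)·y^4 + o(y^4), and the limit is (29)/(5) = 29/5.

29/5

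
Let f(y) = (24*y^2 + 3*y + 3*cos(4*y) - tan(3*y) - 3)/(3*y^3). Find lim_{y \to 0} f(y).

Substitution gives 0/0; apply L'Hôpital's rule 3 times.
After differentiating numerator and denominator 3 times the quotient is (192*sin(4*y) - 162*tan(3*y)^4 - 216*tan(3*y)^2 - 54)/(18); at y = 0 this is -3.

-3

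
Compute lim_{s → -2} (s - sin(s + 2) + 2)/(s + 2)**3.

1/6

Direct substitution gives 0/0.
Apply L'Hôpital: lim (1 - cos(s + 2))/(3*(s + 2)^2), still 0/0.
Apply L'Hôpital: lim (sin(s + 2))/(6*s + 12), still 0/0.
After 3 applications of L'Hôpital's rule the quotient is (cos(s + 2))/(6); substituting s = -2 gives 1/6.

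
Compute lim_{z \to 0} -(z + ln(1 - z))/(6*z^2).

1/12

Direct substitution gives 0/0.
Apply L'Hôpital: lim (1 - 1/(1 - z))/(-12*z), still 0/0.
After 2 applications of L'Hôpital's rule the quotient is (-1/(1 - z)^2)/(-12); substituting z = 0 gives 1/12.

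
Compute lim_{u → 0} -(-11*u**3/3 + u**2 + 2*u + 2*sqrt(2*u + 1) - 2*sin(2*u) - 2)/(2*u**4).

Substitution gives 0/0 (the numerator vanishes to order 4).
Expand each term to order u^4: the coefficient of u^4 in -2·sin(2u) is 0 and in 2·√(1 + 2u) is -5/4.
Lower-order terms cancel with the polynomial part, so the numerator is (-5/4)·u^4 + o(u^4), and the limit is (-5/4)/(-2) = 5/8.

5/8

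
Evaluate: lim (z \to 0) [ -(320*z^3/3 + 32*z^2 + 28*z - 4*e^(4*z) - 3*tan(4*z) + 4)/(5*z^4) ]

Substitution gives 0/0; apply L'Hôpital's rule 4 times.
After differentiating numerator and denominator 4 times the quotient is (-1024*e^(4*z) - 18432*tan(4*z)^5 - 30720*tan(4*z)^3 - 12288*tan(4*z))/(-120); at z = 0 this is 128/15.

128/15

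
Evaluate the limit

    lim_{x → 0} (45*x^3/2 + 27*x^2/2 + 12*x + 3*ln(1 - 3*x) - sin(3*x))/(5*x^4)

-243/20

Substitution gives 0/0; apply L'Hôpital's rule 4 times.
After differentiating numerator and denominator 4 times the quotient is (-81*sin(3*x) - 1458/(3*x - 1)^4)/(120); at x = 0 this is -243/20.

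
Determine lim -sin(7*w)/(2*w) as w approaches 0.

Substitution gives 0/0.
Write it as (7/(-2))·sin(7w)/(7w); since sin(u)/u → 1, the limit is -7/2.

-7/2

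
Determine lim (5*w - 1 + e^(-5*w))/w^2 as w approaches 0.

25/2

Direct substitution gives 0/0.
Apply L'Hôpital: lim (5 - 5*e^(-5*w))/(2*w), still 0/0.
After 2 applications of L'Hôpital's rule the quotient is (25*e^(-5*w))/(2); substituting w = 0 gives 25/2.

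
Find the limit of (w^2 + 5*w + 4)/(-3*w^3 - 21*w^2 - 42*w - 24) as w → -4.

At w = -4 both the top and bottom vanish — a removable singularity. Factoring out (w + 4) from each leaves (w + 1)/(-3*w^2 - 9*w - 6), which at w = -4 equals 1/6.

1/6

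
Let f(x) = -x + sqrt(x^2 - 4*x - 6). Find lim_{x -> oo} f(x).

This has the form ∞ − ∞. Multiply and divide by the conjugate √(x^2 - 4*x - 6) + x.
That gives (-4x - 6) / (√(x^2 - 4*x - 6) + x).
Divide numerator and denominator by x: the limit is -4/(2·1) = -2.

-2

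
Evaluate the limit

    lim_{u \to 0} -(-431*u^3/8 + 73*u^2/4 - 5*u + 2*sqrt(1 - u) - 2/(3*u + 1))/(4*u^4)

Substitution gives 0/0; apply L'Hôpital's rule 4 times.
After differentiating numerator and denominator 4 times the quotient is (-3888/(3*u + 1)^5 - 15/(8*(1 - u)^(7/2)))/(-96); at u = 0 this is 10373/256.

10373/256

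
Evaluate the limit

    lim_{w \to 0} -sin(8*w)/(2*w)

-4

Substitution gives 0/0.
Write it as (8/(-2))·sin(8w)/(8w); since sin(u)/u → 1, the limit is -4.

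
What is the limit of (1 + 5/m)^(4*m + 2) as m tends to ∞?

e^(20)

Write it as [(1 + 5/m)^m]^(4) · (1 + 5/m)^(2). The bracketed term tends to e^(5) and the second factor to 1, so the limit is e^(20).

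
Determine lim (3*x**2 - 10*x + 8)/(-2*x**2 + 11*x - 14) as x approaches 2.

2/3

At x = 2 both the top and bottom vanish — a removable singularity. Factoring out (x - 2) from each leaves (3*x - 4)/(7 - 2*x), which at x = 2 equals 2/3.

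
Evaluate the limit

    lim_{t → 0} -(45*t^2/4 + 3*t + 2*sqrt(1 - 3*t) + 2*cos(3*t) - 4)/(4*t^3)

Substitution gives 0/0; apply L'Hôpital's rule 3 times.
After differentiating numerator and denominator 3 times the quotient is (54*sin(3*t) - 81/(4*(1 - 3*t)^(5/2)))/(-24); at t = 0 this is 27/32.

27/32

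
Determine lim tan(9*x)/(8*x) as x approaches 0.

Substitution gives 0/0.
Since tan(u)/u → 1 as u → 0, tan(9x)/(9x) → 1 and the limit is 9/8.

9/8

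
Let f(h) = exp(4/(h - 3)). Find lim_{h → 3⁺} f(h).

∞

As h → 3⁺, 4/(h - 3) → +∞, so e^(4/(h - 3)) → ∞.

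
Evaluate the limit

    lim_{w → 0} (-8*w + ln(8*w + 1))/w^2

-32

Direct substitution gives 0/0.
Apply L'Hôpital: lim (-8 + 8/(8*w + 1))/(2*w), still 0/0.
After 2 applications of L'Hôpital's rule the quotient is (-64/(8*w + 1)^2)/(2); substituting w = 0 gives -32.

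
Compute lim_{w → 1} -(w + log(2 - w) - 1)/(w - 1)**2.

Direct substitution gives 0/0.
Apply L'Hôpital: lim (1 - 1/(2 - w))/(2 - 2*w), still 0/0.
After 2 applications of L'Hôpital's rule the quotient is (-1/(2 - w)^2)/(-2); substituting w = 1 gives 1/2.

1/2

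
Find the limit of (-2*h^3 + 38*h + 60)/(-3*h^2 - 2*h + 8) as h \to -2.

7/5

Direct substitution gives 0/0, so factor. Both numerator and denominator have (h + 2) as a factor.
After cancelling, the expression reduces to (-2*h^2 + 4*h + 30)/(4 - 3*h).
Substituting h = -2 gives 7/5.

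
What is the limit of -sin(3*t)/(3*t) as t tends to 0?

Substitution gives 0/0.
Write it as (3/(-3))·sin(3t)/(3t); since sin(u)/u → 1, the limit is -1.

-1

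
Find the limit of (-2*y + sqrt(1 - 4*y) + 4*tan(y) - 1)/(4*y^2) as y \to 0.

Substitution gives 0/0; apply L'Hôpital's rule 2 times.
After differentiating numerator and denominator 2 times the quotient is (8*tan(y)/cos(y)^2 - 4/(1 - 4*y)^(3/2))/(8); at y = 0 this is -1/2.

-1/2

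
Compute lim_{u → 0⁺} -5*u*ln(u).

This is a 0·(−∞) form. Rewrite as -5·ln(u) / u^(−1) and apply L'Hôpital:
the derivative quotient is -5·(1/u) / (−1·u^(−2)) = (5/1)·u^1 → 0.

0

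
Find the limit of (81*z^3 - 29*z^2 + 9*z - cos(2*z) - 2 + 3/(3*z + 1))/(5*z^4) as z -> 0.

Substitution gives 0/0 (the numerator vanishes to order 4).
Expand each term to order z^4: the coefficient of z^4 in 3·1/(1 + 3z) is 243 and in −cos(2z) is -2/3.
Lower-order terms cancel with the polynomial part, so the numerator is (727/3)·z^4 + o(z^4), and the limit is (727/3)/(5) = 727/15.

727/15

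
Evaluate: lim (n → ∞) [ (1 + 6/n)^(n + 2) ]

Let L be the limit and take ln: ln L = lim (n + 2)·ln(1 + 6/n) = lim (n + 2)·(6/n + O(1/n²)) = 6.
Hence L = e^(6).

e^(6)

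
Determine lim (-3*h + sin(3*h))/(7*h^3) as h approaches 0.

Direct substitution gives 0/0.
Apply L'Hôpital: lim (3*cos(3*h) - 3)/(21*h^2), still 0/0.
Apply L'Hôpital: lim (-9*sin(3*h))/(42*h), still 0/0.
After 3 applications of L'Hôpital's rule the quotient is (-27*cos(3*h))/(42); substituting h = 0 gives -9/14.

-9/14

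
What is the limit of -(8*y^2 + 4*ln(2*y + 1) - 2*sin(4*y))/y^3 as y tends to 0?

Substitution gives 0/0; apply L'Hôpital's rule 3 times.
After differentiating numerator and denominator 3 times the quotient is (128*cos(4*y) + 64/(2*y + 1)^3)/(-6); at y = 0 this is -32.

-32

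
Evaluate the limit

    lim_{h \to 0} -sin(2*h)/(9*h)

Substitution gives 0/0.
Write it as (2/(-9))·sin(2h)/(2h); since sin(u)/u → 1, the limit is -2/9.

-2/9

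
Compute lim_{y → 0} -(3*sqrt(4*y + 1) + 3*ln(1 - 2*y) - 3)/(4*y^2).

3

Substitution gives 0/0 (the numerator vanishes to order 2).
Expand each term to order y^2: the coefficient of y^2 in 3·ln(1 - 2y) is -6 and in 3·√(1 + 4y) is -6.
Lower-order terms cancel with the polynomial part, so the numerator is (-12)·y^2 + o(y^2), and the limit is (-12)/(-4) = 3.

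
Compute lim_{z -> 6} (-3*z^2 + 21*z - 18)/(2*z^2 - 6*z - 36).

Direct substitution gives 0/0, so factor. Both numerator and denominator have (z - 6) as a factor.
After cancelling, the expression reduces to (3 - 3*z)/(2*z + 6).
Substituting z = 6 gives -5/6.

-5/6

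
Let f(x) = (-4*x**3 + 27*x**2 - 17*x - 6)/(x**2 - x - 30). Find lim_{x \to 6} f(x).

At x = 6 both the top and bottom vanish — a removable singularity. Factoring out (x - 6) from each leaves (-4*x^2 + 3*x + 1)/(x + 5), which at x = 6 equals -125/11.

-125/11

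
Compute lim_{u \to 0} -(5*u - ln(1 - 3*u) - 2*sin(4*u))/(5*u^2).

-9/10

Substitution gives 0/0 (the numerator vanishes to order 2).
Expand each term to order u^2: the coefficient of u^2 in −ln(1 - 3u) is 9/2 and in -2·sin(4u) is 0.
Lower-order terms cancel with the polynomial part, so the numerator is (9/2)·u^2 + o(u^2), and the limit is (9/2)/(-5) = -9/10.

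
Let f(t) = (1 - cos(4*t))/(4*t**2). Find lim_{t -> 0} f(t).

Substitution gives 0/0.
Use (1 − cos u)/u² → 1/2 with u = 4t: the limit is 4²/(2·4) = 2.

2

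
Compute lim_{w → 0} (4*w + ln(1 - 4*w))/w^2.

-8

Direct substitution gives 0/0.
Apply L'Hôpital: lim (4 - 4/(1 - 4*w))/(2*w), still 0/0.
After 2 applications of L'Hôpital's rule the quotient is (-16/(1 - 4*w)^2)/(2); substituting w = 0 gives -8.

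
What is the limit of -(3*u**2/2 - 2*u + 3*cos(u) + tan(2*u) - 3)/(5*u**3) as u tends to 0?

Substitution gives 0/0 (the numerator vanishes to order 3).
Expand each term to order u^3: the coefficient of u^3 in tan(2u) is 8/3 and in 3·cos(u) is 0.
Lower-order terms cancel with the polynomial part, so the numerator is (8/3)·u^3 + o(u^3), and the limit is (8/3)/(-5) = -8/15.

-8/15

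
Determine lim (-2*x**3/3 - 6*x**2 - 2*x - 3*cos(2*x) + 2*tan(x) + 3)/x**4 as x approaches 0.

-2

Substitution gives 0/0 (the numerator vanishes to order 4).
Expand each term to order x^4: the coefficient of x^4 in -3·cos(2x) is -2 and in 2·tan(x) is 0.
Lower-order terms cancel with the polynomial part, so the numerator is (-2)·x^4 + o(x^4), and the limit is (-2)/(1) = -2.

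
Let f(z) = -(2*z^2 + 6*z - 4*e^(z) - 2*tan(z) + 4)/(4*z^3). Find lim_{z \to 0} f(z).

1/3

Substitution gives 0/0; apply L'Hôpital's rule 3 times.
After differentiating numerator and denominator 3 times the quotient is (-4*e^(z) - 12*tan(z)^4 - 16*tan(z)^2 - 4)/(-24); at z = 0 this is 1/3.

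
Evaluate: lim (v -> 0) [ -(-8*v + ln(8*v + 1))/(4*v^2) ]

Direct substitution gives 0/0.
Apply L'Hôpital: lim (-8 + 8/(8*v + 1))/(-8*v), still 0/0.
After 2 applications of L'Hôpital's rule the quotient is (-64/(8*v + 1)^2)/(-8); substituting v = 0 gives 8.

8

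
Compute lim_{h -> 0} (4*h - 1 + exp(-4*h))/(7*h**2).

Direct substitution gives 0/0.
Apply L'Hôpital: lim (4 - 4*e^(-4*h))/(14*h), still 0/0.
After 2 applications of L'Hôpital's rule the quotient is (16*e^(-4*h))/(14); substituting h = 0 gives 8/7.

8/7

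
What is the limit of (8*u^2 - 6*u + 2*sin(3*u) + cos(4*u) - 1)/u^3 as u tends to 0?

-9

Substitution gives 0/0 (the numerator vanishes to order 3).
Expand each term to order u^3: the coefficient of u^3 in 2·sin(3u) is -9 and in cos(4u) is 0.
Lower-order terms cancel with the polynomial part, so the numerator is (-9)·u^3 + o(u^3), and the limit is (-9)/(1) = -9.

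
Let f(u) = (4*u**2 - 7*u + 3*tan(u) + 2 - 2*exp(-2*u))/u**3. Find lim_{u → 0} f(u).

Substitution gives 0/0 (the numerator vanishes to order 3).
Expand each term to order u^3: the coefficient of u^3 in 3·tan(u) is 1 and in -2·e^(-2u) is 8/3.
Lower-order terms cancel with the polynomial part, so the numerator is (11/3)·u^3 + o(u^3), and the limit is (11/3)/(1) = 11/3.

11/3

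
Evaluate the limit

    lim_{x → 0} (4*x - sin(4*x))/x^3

Direct substitution gives 0/0.
Apply L'Hôpital: lim (4 - 4*cos(4*x))/(3*x^2), still 0/0.
Apply L'Hôpital: lim (16*sin(4*x))/(6*x), still 0/0.
After 3 applications of L'Hôpital's rule the quotient is (64*cos(4*x))/(6); substituting x = 0 gives 32/3.

32/3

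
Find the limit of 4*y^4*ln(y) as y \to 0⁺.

0

This is a 0·(−∞) form. Rewrite as 4·ln(y) / y^(−4) and apply L'Hôpital:
the derivative quotient is 4·(1/y) / (−4·y^(−5)) = (-4/4)·y^4 → 0.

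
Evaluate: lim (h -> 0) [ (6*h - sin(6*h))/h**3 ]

Direct substitution gives 0/0.
Apply L'Hôpital: lim (6 - 6*cos(6*h))/(3*h^2), still 0/0.
Apply L'Hôpital: lim (36*sin(6*h))/(6*h), still 0/0.
After 3 applications of L'Hôpital's rule the quotient is (216*cos(6*h))/(6); substituting h = 0 gives 36.

36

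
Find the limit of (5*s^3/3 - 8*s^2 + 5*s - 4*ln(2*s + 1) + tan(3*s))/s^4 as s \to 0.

Substitution gives 0/0; apply L'Hôpital's rule 4 times.
After differentiating numerator and denominator 4 times the quotient is (1944*tan(3*s)^3/cos(3*s)^2 + 1296*tan(3*s)/cos(3*s)^2 + 384/(2*s + 1)^4)/(24); at s = 0 this is 16.

16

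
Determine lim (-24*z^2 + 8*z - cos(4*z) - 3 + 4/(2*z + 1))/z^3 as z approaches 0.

Substitution gives 0/0 (the numerator vanishes to order 3).
Expand each term to order z^3: the coefficient of z^3 in −cos(4z) is 0 and in 4·1/(1 + 2z) is -32.
Lower-order terms cancel with the polynomial part, so the numerator is (-32)·z^3 + o(z^3), and the limit is (-32)/(1) = -32.

-32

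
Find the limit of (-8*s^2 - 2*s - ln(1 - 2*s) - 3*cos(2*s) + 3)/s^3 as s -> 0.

Substitution gives 0/0 (the numerator vanishes to order 3).
Expand each term to order s^3: the coefficient of s^3 in −ln(1 - 2s) is 8/3 and in -3·cos(2s) is 0.
Lower-order terms cancel with the polynomial part, so the numerator is (8/3)·s^3 + o(s^3), and the limit is (8/3)/(1) = 8/3.

8/3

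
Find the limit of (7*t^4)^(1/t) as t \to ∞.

Base → ∞ and exponent → 0: an ∞^0 form.
Take logs: (1/t)·ln(7·t^4) = (ln 7 + 4·ln t)/t → 0.
So the limit is e^0 = 1.

1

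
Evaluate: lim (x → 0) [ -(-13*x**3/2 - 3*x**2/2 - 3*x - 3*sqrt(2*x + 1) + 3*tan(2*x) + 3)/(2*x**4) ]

Substitution gives 0/0; apply L'Hôpital's rule 4 times.
After differentiating numerator and denominator 4 times the quotient is (1152*tan(2*x)^3/cos(2*x)^2 + 768*tan(2*x)/cos(2*x)^2 + 45/(2*x + 1)^(7/2))/(-48); at x = 0 this is -15/16.

-15/16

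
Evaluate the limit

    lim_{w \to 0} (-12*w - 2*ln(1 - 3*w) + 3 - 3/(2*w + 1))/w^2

Substitution gives 0/0 (the numerator vanishes to order 2).
Expand each term to order w^2: the coefficient of w^2 in -2·ln(1 - 3w) is 9 and in -3·1/(1 + 2w) is -12.
Lower-order terms cancel with the polynomial part, so the numerator is (-3)·w^2 + o(w^2), and the limit is (-3)/(1) = -3.

-3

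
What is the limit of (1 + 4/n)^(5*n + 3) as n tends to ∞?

e^(20)

Let L be the limit and take ln: ln L = lim (5n + 3)·ln(1 + 4/n) = lim (5n + 3)·(4/n + O(1/n²)) = 20.
Hence L = e^(20).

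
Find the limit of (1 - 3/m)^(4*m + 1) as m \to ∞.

e^(-12)

Let L be the limit and take ln: ln L = lim (4m + 1)·ln(1 - 3/m) = lim (4m + 1)·(-3/m + O(1/m²)) = -12.
Hence L = e^(-12).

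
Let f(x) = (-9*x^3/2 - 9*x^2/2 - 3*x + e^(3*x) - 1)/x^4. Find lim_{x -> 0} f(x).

27/8

Direct substitution gives 0/0.
Apply L'Hôpital: lim (-27*x^2/2 - 9*x + 3*e^(3*x) - 3)/(4*x^3), still 0/0.
Apply L'Hôpital: lim (-27*x + 9*e^(3*x) - 9)/(12*x^2), still 0/0.
Apply L'Hôpital: lim (27*e^(3*x) - 27)/(24*x), still 0/0.
After 4 applications of L'Hôpital's rule the quotient is (81*e^(3*x))/(24); substituting x = 0 gives 27/8.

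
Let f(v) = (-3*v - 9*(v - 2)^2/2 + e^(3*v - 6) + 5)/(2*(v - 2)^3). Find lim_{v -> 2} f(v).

9/4

Direct substitution gives 0/0.
Apply L'Hôpital: lim (-9*v + 3*e^(3*v - 6) + 15)/(6*(v - 2)^2), still 0/0.
Apply L'Hôpital: lim (9*e^(3*v - 6) - 9)/(12*v - 24), still 0/0.
After 3 applications of L'Hôpital's rule the quotient is (27*e^(3*v - 6))/(12); substituting v = 2 gives 9/4.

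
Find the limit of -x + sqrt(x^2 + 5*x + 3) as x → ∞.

5/2

This has the form ∞ − ∞. Multiply and divide by the conjugate √(x^2 + 5*x + 3) + x.
That gives (5x + 3) / (√(x^2 + 5*x + 3) + x).
Divide numerator and denominator by x: the limit is 5/(2·1) = 5/2.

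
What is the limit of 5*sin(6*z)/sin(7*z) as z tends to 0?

30/7

Substitution gives 0/0.
Divide numerator and denominator by z: sin(6z)/z → 6 and sin(7z)/z → 7, so the limit is 5·6/7 = 30/7.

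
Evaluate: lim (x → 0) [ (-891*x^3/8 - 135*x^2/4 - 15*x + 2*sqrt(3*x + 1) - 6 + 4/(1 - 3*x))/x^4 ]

Substitution gives 0/0 (the numerator vanishes to order 4).
Expand each term to order x^4: the coefficient of x^4 in 2·√(1 + 3x) is -405/64 and in 4·1/(1 - 3x) is 324.
Lower-order terms cancel with the polynomial part, so the numerator is (20331/64)·x^4 + o(x^4), and the limit is (20331/64)/(1) = 20331/64.

20331/64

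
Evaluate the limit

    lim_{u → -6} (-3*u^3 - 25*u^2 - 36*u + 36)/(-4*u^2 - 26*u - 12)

Direct substitution gives 0/0, so factor. Both numerator and denominator have (u + 6) as a factor.
After cancelling, the expression reduces to (-3*u^2 - 7*u + 6)/(-4*u - 2).
Substituting u = -6 gives -30/11.

-30/11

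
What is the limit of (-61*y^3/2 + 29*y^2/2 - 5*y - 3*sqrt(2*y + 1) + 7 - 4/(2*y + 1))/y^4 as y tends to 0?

-497/8

Substitution gives 0/0 (the numerator vanishes to order 4).
Expand each term to order y^4: the coefficient of y^4 in -4·1/(1 + 2y) is -64 and in -3·√(1 + 2y) is 15/8.
Lower-order terms cancel with the polynomial part, so the numerator is (-497/8)·y^4 + o(y^4), and the limit is (-497/8)/(1) = -497/8.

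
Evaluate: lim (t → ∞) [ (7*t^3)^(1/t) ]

1

Base → ∞ and exponent → 0: an ∞^0 form.
Take logs: (1/t)·ln(7·t^3) = (ln 7 + 3·ln t)/t → 0.
So the limit is e^0 = 1.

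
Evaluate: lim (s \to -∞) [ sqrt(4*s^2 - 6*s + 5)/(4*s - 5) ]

-1/2

For large |s|, √(4*s^2 - 6*s + 5) ≈ √4·|s| and the denominator ≈ 4s.
Since s → −∞, |s| = −s, giving −√4/(4) = -1/2.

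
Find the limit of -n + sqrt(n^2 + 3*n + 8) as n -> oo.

3/2

This has the form ∞ − ∞. Multiply and divide by the conjugate √(n^2 + 3*n + 8) + n.
That gives (3n + 8) / (√(n^2 + 3*n + 8) + n).
Divide numerator and denominator by n: the limit is 3/(2·1) = 3/2.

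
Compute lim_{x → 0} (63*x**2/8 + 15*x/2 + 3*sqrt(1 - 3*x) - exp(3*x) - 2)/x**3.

-153/16

Substitution gives 0/0; apply L'Hôpital's rule 3 times.
After differentiating numerator and denominator 3 times the quotient is (-27*e^(3*x) - 243/(8*(1 - 3*x)^(5/2)))/(6); at x = 0 this is -153/16.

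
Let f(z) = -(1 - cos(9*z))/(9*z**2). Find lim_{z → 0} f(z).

Substitution gives 0/0.
Use (1 − cos u)/u² → 1/2 with u = 9z: the limit is 9²/(2·(-9)) = -9/2.

-9/2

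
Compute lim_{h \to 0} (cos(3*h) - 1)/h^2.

-9/2

Direct substitution gives 0/0.
Apply L'Hôpital: lim (-3*sin(3*h))/(2*h), still 0/0.
After 2 applications of L'Hôpital's rule the quotient is (-9*cos(3*h))/(2); substituting h = 0 gives -9/2.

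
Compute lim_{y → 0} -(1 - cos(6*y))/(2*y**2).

Substitution gives 0/0.
Use (1 − cos u)/u² → 1/2 with u = 6y: the limit is 6²/(2·(-2)) = -9.

-9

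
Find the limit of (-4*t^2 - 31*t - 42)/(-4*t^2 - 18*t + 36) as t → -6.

17/30

At t = -6 both the top and bottom vanish — a removable singularity. Factoring out (t + 6) from each leaves (-4*t - 7)/(6 - 4*t), which at t = -6 equals 17/30.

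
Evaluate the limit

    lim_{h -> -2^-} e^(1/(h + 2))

0

As h → -2⁻, 1/(h + 2) → −∞, so e^(1/(h + 2)) → 0.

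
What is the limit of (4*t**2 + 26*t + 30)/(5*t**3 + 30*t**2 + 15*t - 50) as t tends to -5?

Direct substitution gives 0/0, so factor. Both numerator and denominator have (t + 5) as a factor.
After cancelling, the expression reduces to (4*t + 6)/(5*t^2 + 5*t - 10).
Substituting t = -5 gives -7/45.

-7/45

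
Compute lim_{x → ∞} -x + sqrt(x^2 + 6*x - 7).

An ∞ − ∞ form. Rationalising with the conjugate, the difference becomes (6x - 7) / (√(x^2 + 6*x - 7) + x).
For large x the denominator behaves like 2·x, so the quotient tends to 6/2 = 3.

3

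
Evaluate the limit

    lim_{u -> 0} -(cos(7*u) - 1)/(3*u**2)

Direct substitution gives 0/0.
Apply L'Hôpital: lim (-7*sin(7*u))/(-6*u), still 0/0.
After 2 applications of L'Hôpital's rule the quotient is (-49*cos(7*u))/(-6); substituting u = 0 gives 49/6.

49/6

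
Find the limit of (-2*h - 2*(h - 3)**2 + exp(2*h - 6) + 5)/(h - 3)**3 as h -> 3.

Direct substitution gives 0/0.
Apply L'Hôpital: lim (-4*h + 2*e^(2*h - 6) + 10)/(3*(h - 3)^2), still 0/0.
Apply L'Hôpital: lim (4*e^(2*h - 6) - 4)/(6*h - 18), still 0/0.
After 3 applications of L'Hôpital's rule the quotient is (8*e^(2*h - 6))/(6); substituting h = 3 gives 4/3.

4/3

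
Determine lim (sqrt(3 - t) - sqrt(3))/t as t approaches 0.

-√(3)/6

A 0/0 form; rationalise with √(3 - t) + √3. This collapses the numerator to -t, leaving -1/(√(3 - t) + √3) → -1/(2√3) = -√(3)/6.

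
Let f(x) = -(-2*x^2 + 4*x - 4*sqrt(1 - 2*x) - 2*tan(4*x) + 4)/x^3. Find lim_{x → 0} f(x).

122/3

Substitution gives 0/0 (the numerator vanishes to order 3).
Expand each term to order x^3: the coefficient of x^3 in -4·√(1 - 2x) is 2 and in -2·tan(4x) is -128/3.
Lower-order terms cancel with the polynomial part, so the numerator is (-122/3)·x^3 + o(x^3), and the limit is (-122/3)/(-1) = 122/3.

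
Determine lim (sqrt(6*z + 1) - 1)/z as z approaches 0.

A 0/0 form; rationalise with √(1 + 6z) + √1. This collapses the numerator to 6z, leaving 6/(√(1 + 6z) + √1) → 6/(2√1) = 3.

3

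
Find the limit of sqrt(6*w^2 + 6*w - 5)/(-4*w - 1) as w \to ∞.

-√(6)/4

For large |w|, √(6*w^2 + 6*w - 5) ≈ √6·|w| and the denominator ≈ -4w.
Since w → +∞, |w| = w, giving √6/(-4) = -√(6)/4.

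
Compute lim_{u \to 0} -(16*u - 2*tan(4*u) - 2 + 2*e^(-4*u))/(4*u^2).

-4

Substitution gives 0/0; apply L'Hôpital's rule 2 times.
After differentiating numerator and denominator 2 times the quotient is (-64*tan(4*u)/cos(4*u)^2 + 32*e^(-4*u))/(-8); at u = 0 this is -4.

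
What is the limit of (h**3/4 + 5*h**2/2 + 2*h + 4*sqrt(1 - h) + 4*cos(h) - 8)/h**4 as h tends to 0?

1/96

Substitution gives 0/0 (the numerator vanishes to order 4).
Expand each term to order h^4: the coefficient of h^4 in 4·cos(h) is 1/6 and in 4·√(1 - h) is -5/32.
Lower-order terms cancel with the polynomial part, so the numerator is (1/96)·h^4 + o(h^4), and the limit is (1/96)/(1) = 1/96.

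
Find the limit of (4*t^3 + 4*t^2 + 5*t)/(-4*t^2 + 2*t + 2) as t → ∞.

-∞

The numerator has higher degree (3 > 2); the quotient behaves like (4/(-4))·t^1 for large |t|.
As t → +∞ this diverges to -∞.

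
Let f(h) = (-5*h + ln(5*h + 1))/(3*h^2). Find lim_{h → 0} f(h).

-25/6

Direct substitution gives 0/0.
Apply L'Hôpital: lim (-5 + 5/(5*h + 1))/(6*h), still 0/0.
After 2 applications of L'Hôpital's rule the quotient is (-25/(5*h + 1)^2)/(6); substituting h = 0 gives -25/6.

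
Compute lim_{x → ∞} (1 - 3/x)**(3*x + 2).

Let L be the limit and take ln: ln L = lim (3x + 2)·ln(1 - 3/x) = lim (3x + 2)·(-3/x + O(1/x²)) = -9.
Hence L = e^(-9).

e^(-9)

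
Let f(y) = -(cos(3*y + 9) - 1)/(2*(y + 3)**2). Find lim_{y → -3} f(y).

9/4

Direct substitution gives 0/0.
Apply L'Hôpital: lim (-3*sin(3*y + 9))/(-4*y - 12), still 0/0.
After 2 applications of L'Hôpital's rule the quotient is (-9*cos(3*y + 9))/(-4); substituting y = -3 gives 9/4.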